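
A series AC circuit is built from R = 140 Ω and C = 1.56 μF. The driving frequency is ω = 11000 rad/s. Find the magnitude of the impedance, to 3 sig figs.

X_C = 1/(ωC) = 58.3 Ω
Z = 140 − j58.3 Ω
|Z| = √(140² + 58.3²) = 152 Ω

152 Ω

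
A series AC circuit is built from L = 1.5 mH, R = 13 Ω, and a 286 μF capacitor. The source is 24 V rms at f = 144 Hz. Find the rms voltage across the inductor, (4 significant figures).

2.460 V

ω = 2πf = 904.8 rad/s
X_L = ωL = 1.357 Ω
X_C = 1/(ωC) = 3.864 Ω
Net reactance X = X_L − X_C = -2.507 Ω
Z = 13.00 − j2.507 Ω
|Z| = √(13.00² + 2.507²) = 13.24 Ω
I = V/|Z| = 1.813 A
V_L = I·|Z_L| = 1.813 × 1.357 = 2.460 V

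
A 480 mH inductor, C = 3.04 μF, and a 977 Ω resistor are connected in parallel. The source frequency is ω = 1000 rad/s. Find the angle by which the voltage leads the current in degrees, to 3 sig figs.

X_L = ωL = 480 Ω
X_C = 1/(ωC) = 329 Ω
Parallel: admittances add. Y = 1/R + 1/(jωL) + jωC
Y = (0.00102 + j0.000957) S
|Y| = 0.00140 S → |Z| = 1/|Y| = 714 Ω, ∠Z = −∠Y = -43.1°

-43.1°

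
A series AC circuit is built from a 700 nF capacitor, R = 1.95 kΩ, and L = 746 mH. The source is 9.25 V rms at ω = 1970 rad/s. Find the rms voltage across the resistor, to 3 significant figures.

X_L = ωL = 1470 Ω
X_C = 1/(ωC) = 725 Ω
Net reactance X = X_L − X_C = 744 Ω
Z = 1950 + j744 Ω
|Z| = √(1950² + 744²) = 2090 Ω
I = V/|Z| = 4.43 mA
V_R = I·|Z_R| = 0.00443 × 1950 = 8.64 V

8.64 V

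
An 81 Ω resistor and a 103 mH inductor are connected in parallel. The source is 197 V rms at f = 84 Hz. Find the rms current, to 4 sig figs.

4.364 A

ω = 2πf = 527.8 rad/s
X_L = ωL = 54.36 Ω
Parallel: admittances add. Y = 1/R + 1/(jωL)
Y = (0.01235 − j0.01840) S
|Y| = 0.02215 S → |Z| = 1/|Y| = 45.14 Ω, ∠Z = −∠Y = 56.13°
I = V/|Z| = 197/45.14 = 4.364 A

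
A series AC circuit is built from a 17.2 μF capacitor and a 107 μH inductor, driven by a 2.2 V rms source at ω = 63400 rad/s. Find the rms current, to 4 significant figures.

X_L = ωL = 6.784 Ω
X_C = 1/(ωC) = 0.9170 Ω
Net reactance X = X_L − X_C = 5.867 Ω
Z = j5.867 Ω
|Z| = √(0² + 5.867²) = 5.867 Ω
I = V/|Z| = 2.2/5.867 = 375.0 mA

375.0 mA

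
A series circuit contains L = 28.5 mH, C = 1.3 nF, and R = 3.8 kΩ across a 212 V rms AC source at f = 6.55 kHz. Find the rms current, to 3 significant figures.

ω = 2πf = 41150 rad/s
X_L = ωL = 1170 Ω
X_C = 1/(ωC) = 18700 Ω
Net reactance X = X_L − X_C = -17500 Ω
Z = 3800 − j17500 Ω
|Z| = √(3800² + 17500²) = 17900 Ω
I = V/|Z| = 212/17900 = 11.8 mA

11.8 mA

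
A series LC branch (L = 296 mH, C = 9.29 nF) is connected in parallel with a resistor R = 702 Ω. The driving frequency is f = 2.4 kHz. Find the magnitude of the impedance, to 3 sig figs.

ω = 2πf = 15080 rad/s
X_L = ωL = 4460 Ω
X_C = 1/(ωC) = 7140 Ω
Branch 1: Z₁ = R = 702 Ω
Branch 2 (series LC): Z₂ = j(X_L − X_C) = −j2670 Ω
Parallel: Z = Z₁Z₂/(Z₁+Z₂), |Z| = 679 Ω, ∠Z = -14.7°

679 Ω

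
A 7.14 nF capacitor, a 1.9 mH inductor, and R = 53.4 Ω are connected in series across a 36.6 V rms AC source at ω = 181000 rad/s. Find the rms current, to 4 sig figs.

X_L = ωL = 343.9 Ω
X_C = 1/(ωC) = 773.8 Ω
Net reactance X = X_L − X_C = -429.9 Ω
Z = 53.40 − j429.9 Ω
|Z| = √(53.40² + 429.9²) = 433.2 Ω
I = V/|Z| = 36.6/433.2 = 84.49 mA

84.49 mA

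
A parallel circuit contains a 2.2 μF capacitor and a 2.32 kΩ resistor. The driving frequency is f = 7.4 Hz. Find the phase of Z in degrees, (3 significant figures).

ω = 2πf = 46.50 rad/s
X_C = 1/(ωC) = 9780 Ω
Parallel: admittances add. Y = 1/R + jωC
Y = (0.000431 + j0.000102) S
|Y| = 0.000443 S → |Z| = 1/|Y| = 2260 Ω, ∠Z = −∠Y = -13.4°

-13.4°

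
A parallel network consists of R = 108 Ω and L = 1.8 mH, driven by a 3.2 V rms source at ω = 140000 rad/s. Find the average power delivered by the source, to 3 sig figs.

94.8 mW

X_L = ωL = 252 Ω
Parallel: admittances add. Y = 1/R + 1/(jωL)
Y = (0.00926 − j0.00397) S
|Y| = 0.0101 S → |Z| = 1/|Y| = 99.3 Ω, ∠Z = −∠Y = 23.2°
I = V/|Z| = 32.2 mA
P = VI cos φ = 3.2 × 0.0322 × cos(23.2°) = 94.8 mW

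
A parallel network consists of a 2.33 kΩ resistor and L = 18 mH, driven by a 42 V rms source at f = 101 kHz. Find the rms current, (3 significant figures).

18.4 mA

ω = 2πf = 634600 rad/s
X_L = ωL = 11400 Ω
Parallel: admittances add. Y = 1/R + 1/(jωL)
Y = (0.000429 − j8.75e-05) S
|Y| = 0.000438 S → |Z| = 1/|Y| = 2280 Ω, ∠Z = −∠Y = 11.5°
I = V/|Z| = 42/2280 = 18.4 mA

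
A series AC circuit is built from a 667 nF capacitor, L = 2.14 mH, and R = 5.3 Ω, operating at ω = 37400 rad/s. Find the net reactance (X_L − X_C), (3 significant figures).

X_L = ωL = 80.0 Ω
X_C = 1/(ωC) = 40.1 Ω
X = 80.0 − 40.1 = 39.9 Ω

39.9 Ω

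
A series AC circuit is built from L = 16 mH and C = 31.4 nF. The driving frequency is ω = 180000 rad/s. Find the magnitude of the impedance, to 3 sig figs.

2700 Ω

X_L = ωL = 2880 Ω
X_C = 1/(ωC) = 177 Ω
Net reactance X = X_L − X_C = 2700 Ω
Z = j2700 Ω
|Z| = √(0² + 2700²) = 2700 Ω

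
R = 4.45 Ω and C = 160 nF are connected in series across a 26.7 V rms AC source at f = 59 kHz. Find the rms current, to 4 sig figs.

1.531 A

ω = 2πf = 370700 rad/s
X_C = 1/(ωC) = 16.86 Ω
Z = 4.450 − j16.86 Ω
|Z| = √(4.450² + 16.86²) = 17.44 Ω
I = V/|Z| = 26.7/17.44 = 1.531 A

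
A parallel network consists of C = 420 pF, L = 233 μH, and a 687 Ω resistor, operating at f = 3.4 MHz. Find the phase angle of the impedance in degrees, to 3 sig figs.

ω = 2πf = 2.136e+07 rad/s
X_L = ωL = 4980 Ω
X_C = 1/(ωC) = 111 Ω
Parallel: admittances add. Y = 1/R + 1/(jωL) + jωC
Y = (0.00146 + j0.00877) S
|Y| = 0.00889 S → |Z| = 1/|Y| = 112 Ω, ∠Z = −∠Y = -80.6°

-80.6°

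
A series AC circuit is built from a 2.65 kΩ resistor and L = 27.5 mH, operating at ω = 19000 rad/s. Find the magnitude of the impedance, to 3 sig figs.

2700 Ω

X_L = ωL = 522 Ω
Z = 2650 + j522 Ω
|Z| = √(2650² + 522²) = 2700 Ω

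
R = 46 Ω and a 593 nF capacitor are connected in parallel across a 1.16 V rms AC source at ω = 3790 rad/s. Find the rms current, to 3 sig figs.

25.4 mA

X_C = 1/(ωC) = 445 Ω
Parallel: admittances add. Y = 1/R + jωC
Y = (0.0217 + j0.00225) S
|Y| = 0.0219 S → |Z| = 1/|Y| = 45.8 Ω, ∠Z = −∠Y = -5.90°
I = V/|Z| = 1.16/45.8 = 25.4 mA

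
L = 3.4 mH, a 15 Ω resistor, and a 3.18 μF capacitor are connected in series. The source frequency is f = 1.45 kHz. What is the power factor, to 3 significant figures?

ω = 2πf = 9111 rad/s
X_L = ωL = 31.0 Ω
X_C = 1/(ωC) = 34.5 Ω
Net reactance X = X_L − X_C = -3.54 Ω
Z = 15.0 − j3.54 Ω
|Z| = √(15.0² + 3.54²) = 15.4 Ω
∠Z = arctan(-3.54/15.0) = -13.3°
cos φ = cos(-13.3°) = 0.973

0.973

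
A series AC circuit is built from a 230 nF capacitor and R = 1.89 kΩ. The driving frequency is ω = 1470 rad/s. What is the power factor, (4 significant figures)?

0.5385

X_C = 1/(ωC) = 2958 Ω
Z = 1890 − j2958 Ω
|Z| = √(1890² + 2958²) = 3510 Ω
∠Z = arctan(-2958/1890) = -57.42°
cos φ = cos(-57.42°) = 0.5385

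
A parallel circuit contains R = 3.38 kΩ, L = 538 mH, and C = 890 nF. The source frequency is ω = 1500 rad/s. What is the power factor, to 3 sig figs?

X_L = ωL = 807 Ω
X_C = 1/(ωC) = 749 Ω
Parallel: admittances add. Y = 1/R + 1/(jωL) + jωC
Y = (0.000296 + j9.58e-05) S
|Y| = 0.000311 S → |Z| = 1/|Y| = 3220 Ω, ∠Z = −∠Y = -17.9°
cos φ = cos(-17.9°) = 0.951

0.951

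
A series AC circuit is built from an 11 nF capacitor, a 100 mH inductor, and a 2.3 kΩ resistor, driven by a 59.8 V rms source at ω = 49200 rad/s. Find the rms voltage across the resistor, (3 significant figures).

35.8 V

X_L = ωL = 4920 Ω
X_C = 1/(ωC) = 1850 Ω
Net reactance X = X_L − X_C = 3070 Ω
Z = 2300 + j3070 Ω
|Z| = √(2300² + 3070²) = 3840 Ω
I = V/|Z| = 15.6 mA
V_R = I·|Z_R| = 0.0156 × 2300 = 35.8 V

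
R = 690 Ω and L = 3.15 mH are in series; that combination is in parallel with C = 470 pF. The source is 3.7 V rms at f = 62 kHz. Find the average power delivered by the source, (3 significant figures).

4.77 mW

ω = 2πf = 389600 rad/s
X_L = ωL = 1230 Ω
X_C = 1/(ωC) = 5460 Ω
Branch 1 (R+jX_L): Z₁ = 690 + j1230 Ω, |Z₁| = 1410 Ω
Branch 2 (−jX_C): Z₂ = −j5460 Ω
Parallel: Z = Z₁Z₂/(Z₁+Z₂), |Z| = 1790 Ω, ∠Z = 51.4°
I = V/|Z| = 2.06 mA
P = VI cos φ = 3.7 × 0.00206 × cos(51.4°) = 4.77 mW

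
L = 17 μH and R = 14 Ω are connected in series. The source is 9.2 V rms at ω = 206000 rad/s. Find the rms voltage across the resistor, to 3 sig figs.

X_L = ωL = 3.50 Ω
Z = 14.0 + j3.50 Ω
|Z| = √(14.0² + 3.50²) = 14.4 Ω
I = V/|Z| = 638 mA
V_R = I·|Z_R| = 0.638 × 14.0 = 8.93 V

8.93 V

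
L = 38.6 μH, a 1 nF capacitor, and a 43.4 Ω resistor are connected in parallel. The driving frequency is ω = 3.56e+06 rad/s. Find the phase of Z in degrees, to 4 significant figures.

X_L = ωL = 137.4 Ω
X_C = 1/(ωC) = 280.9 Ω
Parallel: admittances add. Y = 1/R + 1/(jωL) + jωC
Y = (0.02304 − j0.003717) S
|Y| = 0.02334 S → |Z| = 1/|Y| = 42.85 Ω, ∠Z = −∠Y = 9.164°

9.164°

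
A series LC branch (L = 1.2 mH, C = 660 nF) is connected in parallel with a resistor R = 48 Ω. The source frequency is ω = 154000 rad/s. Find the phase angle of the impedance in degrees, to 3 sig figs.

15.3°

X_L = ωL = 185 Ω
X_C = 1/(ωC) = 9.84 Ω
Branch 1: Z₁ = R = 48.0 Ω
Branch 2 (series LC): Z₂ = j(X_L − X_C) = j175 Ω
Parallel: Z = Z₁Z₂/(Z₁+Z₂), |Z| = 46.3 Ω, ∠Z = 15.3°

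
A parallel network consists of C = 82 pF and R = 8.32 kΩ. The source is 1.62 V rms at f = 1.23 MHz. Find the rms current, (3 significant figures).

1.04 mA

ω = 2πf = 7.728e+06 rad/s
X_C = 1/(ωC) = 1580 Ω
Parallel: admittances add. Y = 1/R + jωC
Y = (0.000120 + j0.000634) S
|Y| = 0.000645 S → |Z| = 1/|Y| = 1550 Ω, ∠Z = −∠Y = -79.3°
I = V/|Z| = 1.62/1550 = 1.04 mA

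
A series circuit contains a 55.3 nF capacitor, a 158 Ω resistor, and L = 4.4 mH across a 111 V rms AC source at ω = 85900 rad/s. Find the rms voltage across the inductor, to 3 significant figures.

182 V

X_L = ωL = 378 Ω
X_C = 1/(ωC) = 211 Ω
Net reactance X = X_L − X_C = 167 Ω
Z = 158 + j167 Ω
|Z| = √(158² + 167²) = 230 Ω
I = V/|Z| = 482 mA
V_L = I·|Z_L| = 0.482 × 378 = 182 V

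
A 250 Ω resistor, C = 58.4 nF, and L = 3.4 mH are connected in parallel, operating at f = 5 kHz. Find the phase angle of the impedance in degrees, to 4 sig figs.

62.01°

ω = 2πf = 31420 rad/s
X_L = ωL = 106.8 Ω
X_C = 1/(ωC) = 545.1 Ω
Parallel: admittances add. Y = 1/R + 1/(jωL) + jωC
Y = (0.004000 − j0.007527) S
|Y| = 0.008524 S → |Z| = 1/|Y| = 117.3 Ω, ∠Z = −∠Y = 62.01°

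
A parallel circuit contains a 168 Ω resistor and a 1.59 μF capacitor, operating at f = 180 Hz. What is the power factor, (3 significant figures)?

0.957

ω = 2πf = 1131 rad/s
X_C = 1/(ωC) = 556 Ω
Parallel: admittances add. Y = 1/R + jωC
Y = (0.00595 + j0.00180) S
|Y| = 0.00622 S → |Z| = 1/|Y| = 161 Ω, ∠Z = −∠Y = -16.8°
cos φ = cos(-16.8°) = 0.957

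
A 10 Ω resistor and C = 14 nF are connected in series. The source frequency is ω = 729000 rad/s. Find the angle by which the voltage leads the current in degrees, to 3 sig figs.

X_C = 1/(ωC) = 98.0 Ω
Z = 10.0 − j98.0 Ω
|Z| = √(10.0² + 98.0²) = 98.5 Ω
∠Z = arctan(-98.0/10.0) = -84.2°

-84.2°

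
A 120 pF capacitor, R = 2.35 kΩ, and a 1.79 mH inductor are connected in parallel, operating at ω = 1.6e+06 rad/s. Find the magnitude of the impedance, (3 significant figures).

X_L = ωL = 2860 Ω
X_C = 1/(ωC) = 5210 Ω
Parallel: admittances add. Y = 1/R + 1/(jωL) + jωC
Y = (0.000426 − j0.000157) S
|Y| = 0.000454 S → |Z| = 1/|Y| = 2200 Ω, ∠Z = −∠Y = 20.3°

2200 Ω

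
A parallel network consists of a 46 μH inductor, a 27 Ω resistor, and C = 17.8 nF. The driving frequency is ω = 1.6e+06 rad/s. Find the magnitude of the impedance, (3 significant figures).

X_L = ωL = 73.6 Ω
X_C = 1/(ωC) = 35.1 Ω
Parallel: admittances add. Y = 1/R + 1/(jωL) + jωC
Y = (0.0370 + j0.0149) S
|Y| = 0.0399 S → |Z| = 1/|Y| = 25.1 Ω, ∠Z = −∠Y = -21.9°

25.1 Ω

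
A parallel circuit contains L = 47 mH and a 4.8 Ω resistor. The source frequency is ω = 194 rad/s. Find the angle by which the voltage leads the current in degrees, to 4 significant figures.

27.76°

X_L = ωL = 9.118 Ω
Parallel: admittances add. Y = 1/R + 1/(jωL)
Y = (0.2083 − j0.1097) S
|Y| = 0.2354 S → |Z| = 1/|Y| = 4.247 Ω, ∠Z = −∠Y = 27.76°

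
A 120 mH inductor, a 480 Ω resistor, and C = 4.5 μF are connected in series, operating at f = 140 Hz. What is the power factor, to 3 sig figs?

0.956

ω = 2πf = 879.6 rad/s
X_L = ωL = 106 Ω
X_C = 1/(ωC) = 253 Ω
Net reactance X = X_L − X_C = -147 Ω
Z = 480 − j147 Ω
|Z| = √(480² + 147²) = 502 Ω
∠Z = arctan(-147/480) = -17.0°
cos φ = cos(-17.0°) = 0.956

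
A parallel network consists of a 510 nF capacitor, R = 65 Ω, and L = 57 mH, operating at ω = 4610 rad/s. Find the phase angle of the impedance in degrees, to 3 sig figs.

X_L = ωL = 263 Ω
X_C = 1/(ωC) = 425 Ω
Parallel: admittances add. Y = 1/R + 1/(jωL) + jωC
Y = (0.0154 − j0.00145) S
|Y| = 0.0155 S → |Z| = 1/|Y| = 64.7 Ω, ∠Z = −∠Y = 5.40°

5.40°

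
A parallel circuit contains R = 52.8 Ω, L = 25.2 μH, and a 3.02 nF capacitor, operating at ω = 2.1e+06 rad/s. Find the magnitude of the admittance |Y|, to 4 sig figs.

X_L = ωL = 52.92 Ω
X_C = 1/(ωC) = 157.7 Ω
Parallel: admittances add. Y = 1/R + 1/(jωL) + jωC
Y = (0.01894 − j0.01255) S
|Y| = 0.02272 S → |Z| = 1/|Y| = 44.01 Ω, ∠Z = −∠Y = 33.54°

22.72 mS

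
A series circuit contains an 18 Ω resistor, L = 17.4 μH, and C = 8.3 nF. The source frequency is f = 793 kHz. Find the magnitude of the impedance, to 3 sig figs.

ω = 2πf = 4.983e+06 rad/s
X_L = ωL = 86.7 Ω
X_C = 1/(ωC) = 24.2 Ω
Net reactance X = X_L − X_C = 62.5 Ω
Z = 18.0 + j62.5 Ω
|Z| = √(18.0² + 62.5²) = 65.1 Ω

65.1 Ω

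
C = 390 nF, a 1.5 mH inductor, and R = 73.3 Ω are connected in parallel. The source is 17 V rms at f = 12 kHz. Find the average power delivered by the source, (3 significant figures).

ω = 2πf = 75400 rad/s
X_L = ωL = 113 Ω
X_C = 1/(ωC) = 34.0 Ω
Parallel: admittances add. Y = 1/R + 1/(jωL) + jωC
Y = (0.0136 + j0.0206) S
|Y| = 0.0247 S → |Z| = 1/|Y| = 40.5 Ω, ∠Z = −∠Y = -56.4°
I = V/|Z| = 420 mA
P = VI cos φ = 17 × 0.420 × cos(-56.4°) = 3.94 W

3.94 W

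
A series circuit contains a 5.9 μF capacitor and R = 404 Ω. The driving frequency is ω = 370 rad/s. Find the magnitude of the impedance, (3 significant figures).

X_C = 1/(ωC) = 458 Ω
Z = 404 − j458 Ω
|Z| = √(404² + 458²) = 611 Ω

611 Ω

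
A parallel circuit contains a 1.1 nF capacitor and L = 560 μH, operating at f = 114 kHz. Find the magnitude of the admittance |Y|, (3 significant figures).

ω = 2πf = 716300 rad/s
X_L = ωL = 401 Ω
X_C = 1/(ωC) = 1270 Ω
Parallel: admittances add. Y = 1/(jωL) + jωC
Y = (0 − j0.00171) S
|Y| = 0.00171 S → |Z| = 1/|Y| = 586 Ω, ∠Z = −∠Y = 90.0°

1.71 mS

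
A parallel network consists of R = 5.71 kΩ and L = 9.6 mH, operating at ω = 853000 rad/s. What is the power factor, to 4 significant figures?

X_L = ωL = 8189 Ω
Parallel: admittances add. Y = 1/R + 1/(jωL)
Y = (0.0001751 − j0.0001221) S
|Y| = 0.0002135 S → |Z| = 1/|Y| = 4684 Ω, ∠Z = −∠Y = 34.89°
cos φ = cos(34.89°) = 0.8203

0.8203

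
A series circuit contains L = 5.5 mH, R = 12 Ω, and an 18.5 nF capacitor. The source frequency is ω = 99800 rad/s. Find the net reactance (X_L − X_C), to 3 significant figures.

7.28 Ω

X_L = ωL = 549 Ω
X_C = 1/(ωC) = 542 Ω
X = 549 − 542 = 7.28 Ω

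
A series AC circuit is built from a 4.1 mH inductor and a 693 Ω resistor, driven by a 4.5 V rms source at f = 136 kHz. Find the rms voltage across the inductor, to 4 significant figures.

4.414 V

ω = 2πf = 854500 rad/s
X_L = ωL = 3504 Ω
Z = 693.0 + j3504 Ω
|Z| = √(693.0² + 3504²) = 3571 Ω
I = V/|Z| = 1.260 mA
V_L = I·|Z_L| = 0.001260 × 3504 = 4.414 V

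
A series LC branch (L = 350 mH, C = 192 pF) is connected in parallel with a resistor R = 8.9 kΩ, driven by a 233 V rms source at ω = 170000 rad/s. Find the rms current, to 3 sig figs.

X_L = ωL = 59500 Ω
X_C = 1/(ωC) = 30600 Ω
Branch 1: Z₁ = R = 8900 Ω
Branch 2 (series LC): Z₂ = j(X_L − X_C) = j28900 Ω
Parallel: Z = Z₁Z₂/(Z₁+Z₂), |Z| = 8500 Ω, ∠Z = 17.1°
I = V/|Z| = 233/8500 = 27.4 mA

27.4 mA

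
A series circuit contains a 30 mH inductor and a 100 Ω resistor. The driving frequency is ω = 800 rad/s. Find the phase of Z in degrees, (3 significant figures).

13.5°

X_L = ωL = 24.0 Ω
Z = 100 + j24.0 Ω
|Z| = √(100² + 24.0²) = 103 Ω
∠Z = arctan(24.0/100) = 13.5°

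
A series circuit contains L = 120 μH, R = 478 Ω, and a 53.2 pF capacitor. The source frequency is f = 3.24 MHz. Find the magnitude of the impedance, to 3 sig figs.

ω = 2πf = 2.036e+07 rad/s
X_L = ωL = 2440 Ω
X_C = 1/(ωC) = 923 Ω
Net reactance X = X_L − X_C = 1520 Ω
Z = 478 + j1520 Ω
|Z| = √(478² + 1520²) = 1590 Ω

1590 Ω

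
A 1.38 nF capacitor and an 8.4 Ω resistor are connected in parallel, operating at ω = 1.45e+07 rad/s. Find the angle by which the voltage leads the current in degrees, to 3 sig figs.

X_C = 1/(ωC) = 50.0 Ω
Parallel: admittances add. Y = 1/R + jωC
Y = (0.119 + j0.0200) S
|Y| = 0.121 S → |Z| = 1/|Y| = 8.28 Ω, ∠Z = −∠Y = -9.54°

-9.54°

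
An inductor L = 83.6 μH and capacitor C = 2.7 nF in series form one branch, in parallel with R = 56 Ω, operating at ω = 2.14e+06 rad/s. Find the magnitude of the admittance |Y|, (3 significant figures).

172 mS

X_L = ωL = 179 Ω
X_C = 1/(ωC) = 173 Ω
Branch 1: Z₁ = R = 56.0 Ω
Branch 2 (series LC): Z₂ = j(X_L − X_C) = j5.83 Ω
Parallel: Z = Z₁Z₂/(Z₁+Z₂), |Z| = 5.80 Ω, ∠Z = 84.1°
|Y| = 1/|Z| = 172 mS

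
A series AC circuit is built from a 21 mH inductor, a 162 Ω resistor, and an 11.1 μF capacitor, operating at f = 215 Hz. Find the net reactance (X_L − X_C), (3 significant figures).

ω = 2πf = 1351 rad/s
X_L = ωL = 28.4 Ω
X_C = 1/(ωC) = 66.7 Ω
X = 28.4 − 66.7 = -38.3 Ω

-38.3 Ω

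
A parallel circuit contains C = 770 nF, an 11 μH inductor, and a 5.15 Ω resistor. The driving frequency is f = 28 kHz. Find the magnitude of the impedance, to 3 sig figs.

ω = 2πf = 175900 rad/s
X_L = ωL = 1.94 Ω
X_C = 1/(ωC) = 7.38 Ω
Parallel: admittances add. Y = 1/R + 1/(jωL) + jωC
Y = (0.194 − j0.381) S
|Y| = 0.428 S → |Z| = 1/|Y| = 2.34 Ω, ∠Z = −∠Y = 63.0°

2.34 Ω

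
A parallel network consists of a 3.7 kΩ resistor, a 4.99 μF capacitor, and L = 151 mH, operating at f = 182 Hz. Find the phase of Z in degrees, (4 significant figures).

ω = 2πf = 1144 rad/s
X_L = ωL = 172.7 Ω
X_C = 1/(ωC) = 175.2 Ω
Parallel: admittances add. Y = 1/R + 1/(jωL) + jωC
Y = (0.0002703 − j8.498e-05) S
|Y| = 0.0002833 S → |Z| = 1/|Y| = 3530 Ω, ∠Z = −∠Y = 17.45°

17.45°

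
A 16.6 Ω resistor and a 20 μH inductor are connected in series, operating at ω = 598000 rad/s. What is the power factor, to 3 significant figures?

X_L = ωL = 12.0 Ω
Z = 16.6 + j12.0 Ω
|Z| = √(16.6² + 12.0²) = 20.5 Ω
∠Z = arctan(12.0/16.6) = 35.8°
cos φ = cos(35.8°) = 0.811

0.811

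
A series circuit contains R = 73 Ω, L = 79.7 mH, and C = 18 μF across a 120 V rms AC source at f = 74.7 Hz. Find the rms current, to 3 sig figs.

1.10 A

ω = 2πf = 469.4 rad/s
X_L = ωL = 37.4 Ω
X_C = 1/(ωC) = 118 Ω
Net reactance X = X_L − X_C = -81.0 Ω
Z = 73.0 − j81.0 Ω
|Z| = √(73.0² + 81.0²) = 109 Ω
I = V/|Z| = 120/109 = 1.10 A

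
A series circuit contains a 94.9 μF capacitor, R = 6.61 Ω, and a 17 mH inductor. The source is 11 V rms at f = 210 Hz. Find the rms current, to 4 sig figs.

692.5 mA

ω = 2πf = 1319 rad/s
X_L = ωL = 22.43 Ω
X_C = 1/(ωC) = 7.986 Ω
Net reactance X = X_L − X_C = 14.44 Ω
Z = 6.610 + j14.44 Ω
|Z| = √(6.610² + 14.44²) = 15.89 Ω
I = V/|Z| = 11/15.89 = 692.5 mA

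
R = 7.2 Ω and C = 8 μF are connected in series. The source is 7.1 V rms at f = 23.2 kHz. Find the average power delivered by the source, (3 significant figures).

6.90 W

ω = 2πf = 145800 rad/s
X_C = 1/(ωC) = 0.858 Ω
Z = 7.20 − j0.858 Ω
|Z| = √(7.20² + 0.858²) = 7.25 Ω
∠Z = arctan(-0.858/7.20) = -6.79°
I = V/|Z| = 979 mA
P = VI cos φ = 7.1 × 0.979 × cos(-6.79°) = 6.90 W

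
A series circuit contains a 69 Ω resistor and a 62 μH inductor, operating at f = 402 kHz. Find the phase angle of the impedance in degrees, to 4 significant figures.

66.22°

ω = 2πf = 2.526e+06 rad/s
X_L = ωL = 156.6 Ω
Z = 69.00 + j156.6 Ω
|Z| = √(69.00² + 156.6²) = 171.1 Ω
∠Z = arctan(156.6/69.00) = 66.22°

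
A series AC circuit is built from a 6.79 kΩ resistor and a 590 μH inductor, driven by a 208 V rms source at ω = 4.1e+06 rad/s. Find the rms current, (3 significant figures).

28.9 mA

X_L = ωL = 2420 Ω
Z = 6790 + j2420 Ω
|Z| = √(6790² + 2420²) = 7210 Ω
I = V/|Z| = 208/7210 = 28.9 mA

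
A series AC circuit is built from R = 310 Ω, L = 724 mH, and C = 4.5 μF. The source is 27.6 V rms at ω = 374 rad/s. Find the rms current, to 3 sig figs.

61.6 mA

X_L = ωL = 271 Ω
X_C = 1/(ωC) = 594 Ω
Net reactance X = X_L − X_C = -323 Ω
Z = 310 − j323 Ω
|Z| = √(310² + 323²) = 448 Ω
I = V/|Z| = 27.6/448 = 61.6 mA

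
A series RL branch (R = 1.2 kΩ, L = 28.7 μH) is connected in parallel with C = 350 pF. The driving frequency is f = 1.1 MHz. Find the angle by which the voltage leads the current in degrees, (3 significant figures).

-70.5°

ω = 2πf = 6.912e+06 rad/s
X_L = ωL = 198 Ω
X_C = 1/(ωC) = 413 Ω
Branch 1 (R+jX_L): Z₁ = 1200 + j198 Ω, |Z₁| = 1220 Ω
Branch 2 (−jX_C): Z₂ = −j413 Ω
Parallel: Z = Z₁Z₂/(Z₁+Z₂), |Z| = 412 Ω, ∠Z = -70.5°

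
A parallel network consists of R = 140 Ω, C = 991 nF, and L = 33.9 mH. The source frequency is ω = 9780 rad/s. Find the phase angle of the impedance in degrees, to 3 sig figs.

-43.1°

X_L = ωL = 332 Ω
X_C = 1/(ωC) = 103 Ω
Parallel: admittances add. Y = 1/R + 1/(jωL) + jωC
Y = (0.00714 + j0.00668) S
|Y| = 0.00978 S → |Z| = 1/|Y| = 102 Ω, ∠Z = −∠Y = -43.1°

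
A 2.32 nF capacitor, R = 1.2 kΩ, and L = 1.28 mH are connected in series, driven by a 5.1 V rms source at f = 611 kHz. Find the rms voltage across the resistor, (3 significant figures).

1.24 V

ω = 2πf = 3.839e+06 rad/s
X_L = ωL = 4910 Ω
X_C = 1/(ωC) = 112 Ω
Net reactance X = X_L − X_C = 4800 Ω
Z = 1200 + j4800 Ω
|Z| = √(1200² + 4800²) = 4950 Ω
I = V/|Z| = 1.03 mA
V_R = I·|Z_R| = 0.00103 × 1200 = 1.24 V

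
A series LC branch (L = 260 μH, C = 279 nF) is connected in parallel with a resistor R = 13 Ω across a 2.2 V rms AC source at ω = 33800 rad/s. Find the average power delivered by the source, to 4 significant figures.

372.3 mW

X_L = ωL = 8.788 Ω
X_C = 1/(ωC) = 106.0 Ω
Branch 1: Z₁ = R = 13.00 Ω
Branch 2 (series LC): Z₂ = j(X_L − X_C) = −j97.25 Ω
Parallel: Z = Z₁Z₂/(Z₁+Z₂), |Z| = 12.89 Ω, ∠Z = -7.614°
I = V/|Z| = 170.7 mA
P = VI cos φ = 2.2 × 0.1707 × cos(-7.614°) = 372.3 mW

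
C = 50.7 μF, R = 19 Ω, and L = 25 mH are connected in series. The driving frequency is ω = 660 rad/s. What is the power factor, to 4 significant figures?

X_L = ωL = 16.50 Ω
X_C = 1/(ωC) = 29.88 Ω
Net reactance X = X_L − X_C = -13.38 Ω
Z = 19.00 − j13.38 Ω
|Z| = √(19.00² + 13.38²) = 23.24 Ω
∠Z = arctan(-13.38/19.00) = -35.16°
cos φ = cos(-35.16°) = 0.8175

0.8175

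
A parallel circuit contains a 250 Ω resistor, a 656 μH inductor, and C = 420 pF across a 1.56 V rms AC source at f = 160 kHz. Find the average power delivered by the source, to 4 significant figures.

ω = 2πf = 1.005e+06 rad/s
X_L = ωL = 659.5 Ω
X_C = 1/(ωC) = 2368 Ω
Parallel: admittances add. Y = 1/R + 1/(jωL) + jωC
Y = (0.004000 − j0.001094) S
|Y| = 0.004147 S → |Z| = 1/|Y| = 241.1 Ω, ∠Z = −∠Y = 15.30°
I = V/|Z| = 6.469 mA
P = VI cos φ = 1.56 × 0.006469 × cos(15.30°) = 9.734 mW

9.734 mW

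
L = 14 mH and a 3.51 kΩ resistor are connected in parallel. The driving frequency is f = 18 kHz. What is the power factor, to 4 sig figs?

0.4112

ω = 2πf = 113100 rad/s
X_L = ωL = 1583 Ω
Parallel: admittances add. Y = 1/R + 1/(jωL)
Y = (0.0002849 − j0.0006316) S
|Y| = 0.0006929 S → |Z| = 1/|Y| = 1443 Ω, ∠Z = −∠Y = 65.72°
cos φ = cos(65.72°) = 0.4112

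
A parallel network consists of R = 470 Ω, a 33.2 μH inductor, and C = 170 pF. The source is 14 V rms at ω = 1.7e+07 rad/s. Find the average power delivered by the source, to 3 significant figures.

417 mW

X_L = ωL = 564 Ω
X_C = 1/(ωC) = 346 Ω
Parallel: admittances add. Y = 1/R + 1/(jωL) + jωC
Y = (0.00213 + j0.00112) S
|Y| = 0.00240 S → |Z| = 1/|Y| = 416 Ω, ∠Z = −∠Y = -27.7°
I = V/|Z| = 33.7 mA
P = VI cos φ = 14 × 0.0337 × cos(-27.7°) = 417 mW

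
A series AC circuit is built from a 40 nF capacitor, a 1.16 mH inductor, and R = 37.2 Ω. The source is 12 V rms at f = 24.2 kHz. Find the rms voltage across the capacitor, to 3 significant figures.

ω = 2πf = 152100 rad/s
X_L = ωL = 176 Ω
X_C = 1/(ωC) = 164 Ω
Net reactance X = X_L − X_C = 12.0 Ω
Z = 37.2 + j12.0 Ω
|Z| = √(37.2² + 12.0²) = 39.1 Ω
I = V/|Z| = 307 mA
V_C = I·|Z_C| = 0.307 × 164 = 50.5 V

50.5 V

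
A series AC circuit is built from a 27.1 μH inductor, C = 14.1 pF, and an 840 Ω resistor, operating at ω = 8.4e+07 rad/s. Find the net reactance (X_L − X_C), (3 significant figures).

X_L = ωL = 2280 Ω
X_C = 1/(ωC) = 844 Ω
X = 2280 − 844 = 1430 Ω

1430 Ω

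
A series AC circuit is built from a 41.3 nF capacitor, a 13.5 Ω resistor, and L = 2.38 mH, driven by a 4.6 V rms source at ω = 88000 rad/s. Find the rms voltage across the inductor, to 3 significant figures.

X_L = ωL = 209 Ω
X_C = 1/(ωC) = 275 Ω
Net reactance X = X_L − X_C = -65.7 Ω
Z = 13.5 − j65.7 Ω
|Z| = √(13.5² + 65.7²) = 67.1 Ω
I = V/|Z| = 68.6 mA
V_L = I·|Z_L| = 0.0686 × 209 = 14.4 V

14.4 V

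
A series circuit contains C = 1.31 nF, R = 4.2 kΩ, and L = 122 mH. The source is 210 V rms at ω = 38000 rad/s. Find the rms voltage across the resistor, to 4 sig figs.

X_L = ωL = 4636 Ω
X_C = 1/(ωC) = 20090 Ω
Net reactance X = X_L − X_C = -15450 Ω
Z = 4200 − j15450 Ω
|Z| = √(4200² + 15450²) = 16010 Ω
I = V/|Z| = 13.11 mA
V_R = I·|Z_R| = 0.01311 × 4200 = 55.08 V

55.08 V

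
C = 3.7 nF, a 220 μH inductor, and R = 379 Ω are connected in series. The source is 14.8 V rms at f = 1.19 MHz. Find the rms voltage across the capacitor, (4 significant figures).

0.3237 V

ω = 2πf = 7.477e+06 rad/s
X_L = ωL = 1645 Ω
X_C = 1/(ωC) = 36.15 Ω
Net reactance X = X_L − X_C = 1609 Ω
Z = 379.0 + j1609 Ω
|Z| = √(379.0² + 1609²) = 1653 Ω
I = V/|Z| = 8.954 mA
V_C = I·|Z_C| = 0.008954 × 36.15 = 0.3237 V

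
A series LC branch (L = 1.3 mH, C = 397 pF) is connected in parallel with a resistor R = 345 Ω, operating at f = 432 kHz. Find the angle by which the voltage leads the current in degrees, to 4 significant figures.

7.557°

ω = 2πf = 2.714e+06 rad/s
X_L = ωL = 3529 Ω
X_C = 1/(ωC) = 928.0 Ω
Branch 1: Z₁ = R = 345.0 Ω
Branch 2 (series LC): Z₂ = j(X_L − X_C) = j2601 Ω
Parallel: Z = Z₁Z₂/(Z₁+Z₂), |Z| = 342.0 Ω, ∠Z = 7.557°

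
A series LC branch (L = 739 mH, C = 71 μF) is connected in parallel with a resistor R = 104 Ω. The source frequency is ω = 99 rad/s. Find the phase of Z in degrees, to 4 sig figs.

-56.40°

X_L = ωL = 73.16 Ω
X_C = 1/(ωC) = 142.3 Ω
Branch 1: Z₁ = R = 104.0 Ω
Branch 2 (series LC): Z₂ = j(X_L − X_C) = −j69.11 Ω
Parallel: Z = Z₁Z₂/(Z₁+Z₂), |Z| = 57.56 Ω, ∠Z = -56.40°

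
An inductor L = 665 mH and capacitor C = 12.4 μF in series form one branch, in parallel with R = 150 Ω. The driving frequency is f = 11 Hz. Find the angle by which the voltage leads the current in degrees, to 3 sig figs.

ω = 2πf = 69.12 rad/s
X_L = ωL = 46.0 Ω
X_C = 1/(ωC) = 1170 Ω
Branch 1: Z₁ = R = 150 Ω
Branch 2 (series LC): Z₂ = j(X_L − X_C) = −j1120 Ω
Parallel: Z = Z₁Z₂/(Z₁+Z₂), |Z| = 149 Ω, ∠Z = -7.62°

-7.62°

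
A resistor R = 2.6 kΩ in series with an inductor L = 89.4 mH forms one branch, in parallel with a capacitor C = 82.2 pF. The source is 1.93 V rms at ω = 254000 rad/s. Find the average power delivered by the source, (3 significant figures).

18.5 μW

X_L = ωL = 22700 Ω
X_C = 1/(ωC) = 47900 Ω
Branch 1 (R+jX_L): Z₁ = 2600 + j22700 Ω, |Z₁| = 22900 Ω
Branch 2 (−jX_C): Z₂ = −j47900 Ω
Parallel: Z = Z₁Z₂/(Z₁+Z₂), |Z| = 43200 Ω, ∠Z = 77.6°
I = V/|Z| = 44.6 μA
P = VI cos φ = 1.93 × 4.46e-05 × cos(77.6°) = 18.5 μW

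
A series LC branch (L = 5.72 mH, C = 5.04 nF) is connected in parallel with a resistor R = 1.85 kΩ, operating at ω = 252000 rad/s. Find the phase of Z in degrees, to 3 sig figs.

X_L = ωL = 1440 Ω
X_C = 1/(ωC) = 787 Ω
Branch 1: Z₁ = R = 1850 Ω
Branch 2 (series LC): Z₂ = j(X_L − X_C) = j654 Ω
Parallel: Z = Z₁Z₂/(Z₁+Z₂), |Z| = 617 Ω, ∠Z = 70.5°

70.5°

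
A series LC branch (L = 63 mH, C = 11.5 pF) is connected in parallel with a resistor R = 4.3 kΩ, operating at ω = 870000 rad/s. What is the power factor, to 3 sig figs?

0.995

X_L = ωL = 54800 Ω
X_C = 1/(ωC) = 100000 Ω
Branch 1: Z₁ = R = 4300 Ω
Branch 2 (series LC): Z₂ = j(X_L − X_C) = −j45100 Ω
Parallel: Z = Z₁Z₂/(Z₁+Z₂), |Z| = 4280 Ω, ∠Z = -5.44°
cos φ = cos(-5.44°) = 0.995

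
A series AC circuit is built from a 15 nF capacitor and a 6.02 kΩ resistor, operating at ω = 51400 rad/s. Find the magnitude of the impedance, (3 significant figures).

X_C = 1/(ωC) = 1300 Ω
Z = 6020 − j1300 Ω
|Z| = √(6020² + 1300²) = 6160 Ω

6160 Ω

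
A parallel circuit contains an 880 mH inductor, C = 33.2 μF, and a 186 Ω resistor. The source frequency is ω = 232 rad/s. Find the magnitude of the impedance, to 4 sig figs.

164.9 Ω

X_L = ωL = 204.2 Ω
X_C = 1/(ωC) = 129.8 Ω
Parallel: admittances add. Y = 1/R + 1/(jωL) + jωC
Y = (0.005376 + j0.002804) S
|Y| = 0.006064 S → |Z| = 1/|Y| = 164.9 Ω, ∠Z = −∠Y = -27.55°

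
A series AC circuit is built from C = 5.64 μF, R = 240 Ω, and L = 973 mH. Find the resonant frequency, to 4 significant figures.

ω₀ = 1/√(LC) = 1/√(0.973 × 5.64e-06) = 426.9 rad/s
f₀ = ω₀/(2π) = 67.94 Hz

67.94 Hz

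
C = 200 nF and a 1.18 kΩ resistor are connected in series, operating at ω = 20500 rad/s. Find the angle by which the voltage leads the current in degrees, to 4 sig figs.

X_C = 1/(ωC) = 243.9 Ω
Z = 1180 − j243.9 Ω
|Z| = √(1180² + 243.9²) = 1205 Ω
∠Z = arctan(-243.9/1180) = -11.68°

-11.68°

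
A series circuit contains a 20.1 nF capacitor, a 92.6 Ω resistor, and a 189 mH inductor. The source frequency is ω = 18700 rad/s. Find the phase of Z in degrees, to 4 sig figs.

83.95°

X_L = ωL = 3534 Ω
X_C = 1/(ωC) = 2660 Ω
Net reactance X = X_L − X_C = 873.8 Ω
Z = 92.60 + j873.8 Ω
|Z| = √(92.60² + 873.8²) = 878.7 Ω
∠Z = arctan(873.8/92.60) = 83.95°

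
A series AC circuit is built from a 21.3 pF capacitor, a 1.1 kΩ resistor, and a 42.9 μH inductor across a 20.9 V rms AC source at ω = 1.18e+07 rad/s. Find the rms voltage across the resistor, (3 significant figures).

6.31 V

X_L = ωL = 506 Ω
X_C = 1/(ωC) = 3980 Ω
Net reactance X = X_L − X_C = -3470 Ω
Z = 1100 − j3470 Ω
|Z| = √(1100² + 3470²) = 3640 Ω
I = V/|Z| = 5.74 mA
V_R = I·|Z_R| = 0.00574 × 1100 = 6.31 V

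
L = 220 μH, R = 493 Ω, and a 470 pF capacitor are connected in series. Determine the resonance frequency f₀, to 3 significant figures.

ω₀ = 1/√(LC) = 1/√(0.00022 × 4.7e-10) = 3.11e+06 rad/s
f₀ = ω₀/(2π) = 495 kHz

495 kHz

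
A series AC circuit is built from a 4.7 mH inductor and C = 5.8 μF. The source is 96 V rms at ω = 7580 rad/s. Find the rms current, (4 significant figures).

X_L = ωL = 35.63 Ω
X_C = 1/(ωC) = 22.75 Ω
Net reactance X = X_L − X_C = 12.88 Ω
Z = j12.88 Ω
|Z| = √(0² + 12.88²) = 12.88 Ω
I = V/|Z| = 96/12.88 = 7.453 A

7.453 A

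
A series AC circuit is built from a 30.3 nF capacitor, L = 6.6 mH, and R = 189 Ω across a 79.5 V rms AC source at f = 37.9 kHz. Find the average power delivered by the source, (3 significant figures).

ω = 2πf = 238100 rad/s
X_L = ωL = 1570 Ω
X_C = 1/(ωC) = 139 Ω
Net reactance X = X_L − X_C = 1430 Ω
Z = 189 + j1430 Ω
|Z| = √(189² + 1430²) = 1450 Ω
∠Z = arctan(1430/189) = 82.5°
I = V/|Z| = 55.0 mA
P = VI cos φ = 79.5 × 0.0550 × cos(82.5°) = 572 mW

572 mW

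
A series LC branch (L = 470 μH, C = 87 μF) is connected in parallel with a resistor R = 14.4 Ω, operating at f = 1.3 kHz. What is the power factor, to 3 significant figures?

ω = 2πf = 8168 rad/s
X_L = ωL = 3.84 Ω
X_C = 1/(ωC) = 1.41 Ω
Branch 1: Z₁ = R = 14.4 Ω
Branch 2 (series LC): Z₂ = j(X_L − X_C) = j2.43 Ω
Parallel: Z = Z₁Z₂/(Z₁+Z₂), |Z| = 2.40 Ω, ∠Z = 80.4°
cos φ = cos(80.4°) = 0.167

0.167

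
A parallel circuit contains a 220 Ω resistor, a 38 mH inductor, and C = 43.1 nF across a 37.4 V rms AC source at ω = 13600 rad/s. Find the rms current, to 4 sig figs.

177.3 mA

X_L = ωL = 516.8 Ω
X_C = 1/(ωC) = 1706 Ω
Parallel: admittances add. Y = 1/R + 1/(jωL) + jωC
Y = (0.004545 − j0.001349) S
|Y| = 0.004741 S → |Z| = 1/|Y| = 210.9 Ω, ∠Z = −∠Y = 16.53°
I = V/|Z| = 37.4/210.9 = 177.3 mA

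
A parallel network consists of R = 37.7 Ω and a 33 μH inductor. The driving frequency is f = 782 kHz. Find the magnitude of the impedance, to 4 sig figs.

36.72 Ω

ω = 2πf = 4.913e+06 rad/s
X_L = ωL = 162.1 Ω
Parallel: admittances add. Y = 1/R + 1/(jωL)
Y = (0.02653 − j0.006167) S
|Y| = 0.02723 S → |Z| = 1/|Y| = 36.72 Ω, ∠Z = −∠Y = 13.09°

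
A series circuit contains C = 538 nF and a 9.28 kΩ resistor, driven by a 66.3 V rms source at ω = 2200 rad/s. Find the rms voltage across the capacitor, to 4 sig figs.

6.011 V

X_C = 1/(ωC) = 844.9 Ω
Z = 9280 − j844.9 Ω
|Z| = √(9280² + 844.9²) = 9318 Ω
I = V/|Z| = 7.115 mA
V_C = I·|Z_C| = 0.007115 × 844.9 = 6.011 V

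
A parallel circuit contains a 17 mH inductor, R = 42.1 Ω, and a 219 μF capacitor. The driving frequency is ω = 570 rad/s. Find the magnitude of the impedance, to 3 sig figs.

X_L = ωL = 9.69 Ω
X_C = 1/(ωC) = 8.01 Ω
Parallel: admittances add. Y = 1/R + 1/(jωL) + jωC
Y = (0.0238 + j0.0216) S
|Y| = 0.0321 S → |Z| = 1/|Y| = 31.1 Ω, ∠Z = −∠Y = -42.3°

31.1 Ω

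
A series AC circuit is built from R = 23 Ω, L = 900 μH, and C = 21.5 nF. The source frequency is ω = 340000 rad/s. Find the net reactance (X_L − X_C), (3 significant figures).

169 Ω

X_L = ωL = 306 Ω
X_C = 1/(ωC) = 137 Ω
X = 306 − 137 = 169 Ω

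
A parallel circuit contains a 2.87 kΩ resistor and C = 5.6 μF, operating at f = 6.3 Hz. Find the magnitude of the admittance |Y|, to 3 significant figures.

413 μS

ω = 2πf = 39.58 rad/s
X_C = 1/(ωC) = 4510 Ω
Parallel: admittances add. Y = 1/R + jωC
Y = (0.000348 + j0.000222) S
|Y| = 0.000413 S → |Z| = 1/|Y| = 2420 Ω, ∠Z = −∠Y = -32.5°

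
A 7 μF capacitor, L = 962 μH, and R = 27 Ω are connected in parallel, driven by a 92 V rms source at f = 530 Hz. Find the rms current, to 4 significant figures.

ω = 2πf = 3330 rad/s
X_L = ωL = 3.204 Ω
X_C = 1/(ωC) = 42.90 Ω
Parallel: admittances add. Y = 1/R + 1/(jωL) + jωC
Y = (0.03704 − j0.2888) S
|Y| = 0.2912 S → |Z| = 1/|Y| = 3.434 Ω, ∠Z = −∠Y = 82.69°
I = V/|Z| = 92/3.434 = 26.79 A

26.79 A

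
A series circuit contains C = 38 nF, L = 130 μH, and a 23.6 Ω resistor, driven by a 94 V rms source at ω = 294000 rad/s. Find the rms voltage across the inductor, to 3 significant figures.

63.6 V

X_L = ωL = 38.2 Ω
X_C = 1/(ωC) = 89.5 Ω
Net reactance X = X_L − X_C = -51.3 Ω
Z = 23.6 − j51.3 Ω
|Z| = √(23.6² + 51.3²) = 56.5 Ω
I = V/|Z| = 1.66 A
V_L = I·|Z_L| = 1.66 × 38.2 = 63.6 V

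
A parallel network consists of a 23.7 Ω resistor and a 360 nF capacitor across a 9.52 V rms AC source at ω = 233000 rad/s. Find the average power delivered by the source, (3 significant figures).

X_C = 1/(ωC) = 11.9 Ω
Parallel: admittances add. Y = 1/R + jωC
Y = (0.0422 + j0.0839) S
|Y| = 0.0939 S → |Z| = 1/|Y| = 10.7 Ω, ∠Z = −∠Y = -63.3°
I = V/|Z| = 894 mA
P = VI cos φ = 9.52 × 0.894 × cos(-63.3°) = 3.82 W

3.82 W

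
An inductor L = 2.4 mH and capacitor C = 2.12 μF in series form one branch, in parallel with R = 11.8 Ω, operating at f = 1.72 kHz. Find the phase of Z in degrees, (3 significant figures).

-33.7°

ω = 2πf = 10810 rad/s
X_L = ωL = 25.9 Ω
X_C = 1/(ωC) = 43.6 Ω
Branch 1: Z₁ = R = 11.8 Ω
Branch 2 (series LC): Z₂ = j(X_L − X_C) = −j17.7 Ω
Parallel: Z = Z₁Z₂/(Z₁+Z₂), |Z| = 9.82 Ω, ∠Z = -33.7°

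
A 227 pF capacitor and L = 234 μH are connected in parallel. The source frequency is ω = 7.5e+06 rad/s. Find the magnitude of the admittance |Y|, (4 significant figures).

X_L = ωL = 1755 Ω
X_C = 1/(ωC) = 587.4 Ω
Parallel: admittances add. Y = 1/(jωL) + jωC
Y = (0 + j0.001133) S
|Y| = 0.001133 S → |Z| = 1/|Y| = 882.8 Ω, ∠Z = −∠Y = -90.00°

1.133 mS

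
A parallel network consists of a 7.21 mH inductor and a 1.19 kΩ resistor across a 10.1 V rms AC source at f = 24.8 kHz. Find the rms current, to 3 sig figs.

ω = 2πf = 155800 rad/s
X_L = ωL = 1120 Ω
Parallel: admittances add. Y = 1/R + 1/(jωL)
Y = (0.000840 − j0.000890) S
|Y| = 0.00122 S → |Z| = 1/|Y| = 817 Ω, ∠Z = −∠Y = 46.6°
I = V/|Z| = 10.1/817 = 12.4 mA

12.4 mA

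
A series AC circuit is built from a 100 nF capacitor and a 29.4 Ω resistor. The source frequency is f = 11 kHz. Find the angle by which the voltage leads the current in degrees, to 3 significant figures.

ω = 2πf = 69120 rad/s
X_C = 1/(ωC) = 145 Ω
Z = 29.4 − j145 Ω
|Z| = √(29.4² + 145²) = 148 Ω
∠Z = arctan(-145/29.4) = -78.5°

-78.5°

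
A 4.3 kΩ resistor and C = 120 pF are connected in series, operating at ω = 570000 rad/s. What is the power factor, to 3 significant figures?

0.282

X_C = 1/(ωC) = 14600 Ω
Z = 4300 − j14600 Ω
|Z| = √(4300² + 14600²) = 15200 Ω
∠Z = arctan(-14600/4300) = -73.6°
cos φ = cos(-73.6°) = 0.282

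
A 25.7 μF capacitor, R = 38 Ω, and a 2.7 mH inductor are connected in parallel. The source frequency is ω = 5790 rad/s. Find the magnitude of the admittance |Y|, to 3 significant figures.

X_L = ωL = 15.6 Ω
X_C = 1/(ωC) = 6.72 Ω
Parallel: admittances add. Y = 1/R + 1/(jωL) + jωC
Y = (0.0263 + j0.0848) S
|Y| = 0.0888 S → |Z| = 1/|Y| = 11.3 Ω, ∠Z = −∠Y = -72.8°

88.8 mS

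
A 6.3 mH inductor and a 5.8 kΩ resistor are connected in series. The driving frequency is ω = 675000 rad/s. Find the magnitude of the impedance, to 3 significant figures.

X_L = ωL = 4250 Ω
Z = 5800 + j4250 Ω
|Z| = √(5800² + 4250²) = 7190 Ω

7190 Ω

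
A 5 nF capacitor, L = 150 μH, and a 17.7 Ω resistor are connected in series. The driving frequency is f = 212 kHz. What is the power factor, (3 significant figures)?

ω = 2πf = 1.332e+06 rad/s
X_L = ωL = 200 Ω
X_C = 1/(ωC) = 150 Ω
Net reactance X = X_L − X_C = 49.7 Ω
Z = 17.7 + j49.7 Ω
|Z| = √(17.7² + 49.7²) = 52.7 Ω
∠Z = arctan(49.7/17.7) = 70.4°
cos φ = cos(70.4°) = 0.336

0.336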